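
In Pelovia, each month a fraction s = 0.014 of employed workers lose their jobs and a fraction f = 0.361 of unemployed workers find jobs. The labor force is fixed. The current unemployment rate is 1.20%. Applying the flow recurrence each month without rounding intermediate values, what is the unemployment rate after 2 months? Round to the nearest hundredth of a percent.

With a fixed labor force, u_{t+1} = u_t + s·(1−u_t) − f·u_t = u_t·(1−s−f) + s.
Here 1−s−f = 0.625 and s = 0.014.
u_1 = 0.012000 × 0.625 + 0.014 = 0.021500.
u_2 = 0.021500 × 0.625 + 0.014 = 0.027437.

Unemployment rate after two months ≈ 2.74%.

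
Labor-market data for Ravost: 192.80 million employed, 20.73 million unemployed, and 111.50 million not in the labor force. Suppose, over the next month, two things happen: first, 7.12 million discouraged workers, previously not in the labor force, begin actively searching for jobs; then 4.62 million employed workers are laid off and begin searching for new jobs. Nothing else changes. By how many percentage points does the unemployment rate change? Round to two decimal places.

The unemployment rate changes by +5.01 percentage points.

Initially, labor force = 192.80 + 20.73 = 213.53 million, so u = 20.73/213.53 = 9.71%.
After the first change, unemployed and labor force both rise by 7.12 → E = 192.80, U = 27.85, labor force = 220.65 million.
After the second change, employed falls and unemployed rises by 4.62; labor force unchanged → E = 188.18, U = 32.47, labor force = 220.65 million.
New unemployment rate = 32.47 / 220.65 = 14.72%.
Change = 14.72% − 9.71% = +5.01 percentage points.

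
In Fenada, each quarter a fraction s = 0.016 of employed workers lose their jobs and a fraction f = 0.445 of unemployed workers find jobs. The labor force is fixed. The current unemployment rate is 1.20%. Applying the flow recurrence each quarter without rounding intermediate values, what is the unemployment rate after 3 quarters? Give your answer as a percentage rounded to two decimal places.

With a fixed labor force, u_{t+1} = u_t + s·(1−u_t) − f·u_t = u_t·(1−s−f) + s.
Here 1−s−f = 0.539 and s = 0.016.
u_1 = 0.012000 × 0.539 + 0.016 = 0.022468.
u_2 = 0.022468 × 0.539 + 0.016 = 0.028110.
u_3 = 0.028110 × 0.539 + 0.016 = 0.031151.

Unemployment rate after three quarters ≈ 3.12%.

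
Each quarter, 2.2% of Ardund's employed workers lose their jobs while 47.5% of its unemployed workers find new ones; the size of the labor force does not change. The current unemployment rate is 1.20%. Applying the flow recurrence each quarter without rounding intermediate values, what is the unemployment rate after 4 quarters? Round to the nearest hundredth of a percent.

With a fixed labor force, u_{t+1} = u_t + s·(1−u_t) − f·u_t = u_t·(1−s−f) + s.
Here 1−s−f = 0.503 and s = 0.022.
u_1 = 0.012000 × 0.503 + 0.022 = 0.028036.
u_2 = 0.028036 × 0.503 + 0.022 = 0.036102.
u_3 = 0.036102 × 0.503 + 0.022 = 0.040159.
u_4 = 0.040159 × 0.503 + 0.022 = 0.042200.

Unemployment rate after four quarters ≈ 4.22%.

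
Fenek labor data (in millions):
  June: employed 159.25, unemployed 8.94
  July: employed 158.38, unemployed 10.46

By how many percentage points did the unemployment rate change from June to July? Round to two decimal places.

June: labor force = 159.25 + 8.94 = 168.19; u = 8.94/168.19 = 5.32%.
July: labor force = 158.38 + 10.46 = 168.84; u = 10.46/168.84 = 6.20%.
Change = 6.20% − 5.32% = +0.88 pp.

The unemployment rate changed by +0.88 percentage points.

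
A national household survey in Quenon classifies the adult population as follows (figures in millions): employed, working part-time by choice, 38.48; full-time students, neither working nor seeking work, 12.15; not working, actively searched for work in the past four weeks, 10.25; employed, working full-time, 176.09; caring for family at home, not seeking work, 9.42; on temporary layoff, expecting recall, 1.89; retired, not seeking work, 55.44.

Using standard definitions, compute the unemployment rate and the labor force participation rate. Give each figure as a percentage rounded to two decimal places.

Employed = 38.48 + 176.09 = 214.57 million.
Unemployed = 10.25 + 1.89 = 12.14 million (jobless and actively searching, or on temporary layoff).
Labor force = 214.57 + 12.14 = 226.71 million.
Not in labor force = 12.15 + 9.42 + 55.44 = 77.01 million (those not working and not actively searching are outside the labor force).
Civilian working-age population = 226.71 + 77.01 = 303.72 million.
Unemployment rate = 12.14 / 226.71 = 5.35%.
Labor force participation rate = 226.71 / 303.72 = 74.64%.

Unemployment rate ≈ 5.35%; labor force participation rate ≈ 74.64%.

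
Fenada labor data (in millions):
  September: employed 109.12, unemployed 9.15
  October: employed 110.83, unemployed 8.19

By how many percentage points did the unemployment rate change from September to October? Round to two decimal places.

The unemployment rate changed by −0.86 percentage points.

September: labor force = 109.12 + 9.15 = 118.27; u = 9.15/118.27 = 7.74%.
October: labor force = 110.83 + 8.19 = 119.02; u = 8.19/119.02 = 6.88%.
Change = 6.88% − 7.74% = −0.86 pp.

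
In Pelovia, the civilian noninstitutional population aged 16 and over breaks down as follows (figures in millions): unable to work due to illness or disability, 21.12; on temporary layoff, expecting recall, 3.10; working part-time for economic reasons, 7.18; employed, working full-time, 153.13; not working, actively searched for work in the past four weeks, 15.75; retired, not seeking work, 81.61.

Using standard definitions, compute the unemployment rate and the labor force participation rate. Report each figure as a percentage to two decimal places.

Employed = 7.18 + 153.13 = 160.31 million (anyone who worked, including part-time for economic reasons, counts as employed).
Unemployed = 3.10 + 15.75 = 18.85 million (jobless and actively searching, or on temporary layoff).
Labor force = 160.31 + 18.85 = 179.16 million.
Not in labor force = 21.12 + 81.61 = 102.73 million (those not working and not actively searching are outside the labor force).
Civilian working-age population = 179.16 + 102.73 = 281.89 million.
Unemployment rate = 18.85 / 179.16 = 10.52%.
Labor force participation rate = 179.16 / 281.89 = 63.56%.

Unemployment rate ≈ 10.52%; labor force participation rate ≈ 63.56%.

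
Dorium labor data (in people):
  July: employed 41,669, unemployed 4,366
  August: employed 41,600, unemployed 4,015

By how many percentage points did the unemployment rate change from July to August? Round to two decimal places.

July: labor force = 41,669 + 4,366 = 46,035; u = 4,366/46,035 = 9.48%.
August: labor force = 41,600 + 4,015 = 45,615; u = 4,015/45,615 = 8.80%.
Change = 8.80% − 9.48% = −0.68 pp.

The unemployment rate changed by −0.68 percentage points.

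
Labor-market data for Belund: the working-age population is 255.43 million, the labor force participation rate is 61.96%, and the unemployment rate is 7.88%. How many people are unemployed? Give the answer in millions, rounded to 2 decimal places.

About 12.47 million are unemployed.

Labor force = 0.6196 × 255.43 = 158.26 million.
Unemployed = 0.0788 × 158.26 ≈ 12.47 million.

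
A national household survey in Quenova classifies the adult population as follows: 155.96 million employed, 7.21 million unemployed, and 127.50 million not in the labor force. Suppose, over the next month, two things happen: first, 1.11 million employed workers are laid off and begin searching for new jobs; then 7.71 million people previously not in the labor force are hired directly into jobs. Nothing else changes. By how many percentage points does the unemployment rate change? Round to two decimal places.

The unemployment rate changes by +0.45 percentage points.

Initially, labor force = 155.96 + 7.21 = 163.17 million, so u = 7.21/163.17 = 4.42%.
After the first change, employed falls and unemployed rises by 1.11; labor force unchanged → E = 154.85, U = 8.32, labor force = 163.17 million.
After the second change, employed and labor force both rise by 7.71; unemployed unchanged → E = 162.56, U = 8.32, labor force = 170.88 million.
New unemployment rate = 8.32 / 170.88 = 4.87%.
Change = 4.87% − 4.42% = +0.45 percentage points.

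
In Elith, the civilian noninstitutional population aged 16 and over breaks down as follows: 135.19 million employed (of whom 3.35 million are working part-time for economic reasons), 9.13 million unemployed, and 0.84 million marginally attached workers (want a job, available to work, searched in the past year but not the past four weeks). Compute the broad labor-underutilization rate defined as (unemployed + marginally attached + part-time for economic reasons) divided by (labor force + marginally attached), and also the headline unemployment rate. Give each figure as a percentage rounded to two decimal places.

Broad underutilization rate ≈ 9.18%; headline unemployment rate ≈ 6.33%.

Labor force = 135.19 + 9.13 = 144.32 million.
Numerator = 9.13 + 0.84 + 3.35 = 13.32 million.
Denominator = 144.32 + 0.84 = 145.16 million.
Broad rate = 13.32 / 145.16 = 9.18%.
Headline unemployment rate = 9.13 / 144.32 = 6.33%.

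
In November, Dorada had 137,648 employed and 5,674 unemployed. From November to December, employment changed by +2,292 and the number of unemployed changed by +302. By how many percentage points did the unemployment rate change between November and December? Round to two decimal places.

The unemployment rate changed by +0.14 percentage points.

November: labor force = 137,648 + 5,674 = 143,322; u = 5,674/143,322 = 3.96%.
December: labor force = 139,940 + 5,976 = 145,916; u = 5,976/145,916 = 4.10%.
Change = 4.10% − 3.96% = +0.14 pp.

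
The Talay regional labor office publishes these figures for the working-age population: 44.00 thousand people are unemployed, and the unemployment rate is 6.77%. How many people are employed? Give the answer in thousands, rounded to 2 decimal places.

About 605.93 thousand are employed.

Labor force = U / u = 44.00 / 0.0677 ≈ 649.93 thousand.
Employed = labor force − unemployed = 649.93 − 44.00 = 605.93 thousand.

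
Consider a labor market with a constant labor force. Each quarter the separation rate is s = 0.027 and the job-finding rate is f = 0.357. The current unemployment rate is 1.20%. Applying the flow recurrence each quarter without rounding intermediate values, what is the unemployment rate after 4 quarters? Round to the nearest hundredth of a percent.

With a fixed labor force, u_{t+1} = u_t + s·(1−u_t) − f·u_t = u_t·(1−s−f) + s.
Here 1−s−f = 0.616 and s = 0.027.
u_1 = 0.012000 × 0.616 + 0.027 = 0.034392.
u_2 = 0.034392 × 0.616 + 0.027 = 0.048185.
u_3 = 0.048185 × 0.616 + 0.027 = 0.056682.
u_4 = 0.056682 × 0.616 + 0.027 = 0.061916.

Unemployment rate after four quarters ≈ 6.19%.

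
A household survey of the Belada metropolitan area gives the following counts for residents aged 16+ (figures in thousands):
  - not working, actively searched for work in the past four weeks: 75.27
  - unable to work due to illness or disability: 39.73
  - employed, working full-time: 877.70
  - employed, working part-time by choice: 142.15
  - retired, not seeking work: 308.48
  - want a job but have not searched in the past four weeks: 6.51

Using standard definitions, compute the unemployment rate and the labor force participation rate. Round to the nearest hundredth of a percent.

Employed = 877.70 + 142.15 = 1,019.85 thousand.
Unemployed = 75.27 thousand.
Labor force = 1,019.85 + 75.27 = 1,095.12 thousand.
Not in labor force = 39.73 + 308.48 + 6.51 = 354.72 thousand (those not working and not actively searching are outside the labor force — including those who want a job but have given up searching).
Civilian working-age population = 1,095.12 + 354.72 = 1,449.84 thousand.
Unemployment rate = 75.27 / 1,095.12 = 6.87%.
Labor force participation rate = 1,095.12 / 1,449.84 = 75.53%.

Unemployment rate ≈ 6.87%; labor force participation rate ≈ 75.53%.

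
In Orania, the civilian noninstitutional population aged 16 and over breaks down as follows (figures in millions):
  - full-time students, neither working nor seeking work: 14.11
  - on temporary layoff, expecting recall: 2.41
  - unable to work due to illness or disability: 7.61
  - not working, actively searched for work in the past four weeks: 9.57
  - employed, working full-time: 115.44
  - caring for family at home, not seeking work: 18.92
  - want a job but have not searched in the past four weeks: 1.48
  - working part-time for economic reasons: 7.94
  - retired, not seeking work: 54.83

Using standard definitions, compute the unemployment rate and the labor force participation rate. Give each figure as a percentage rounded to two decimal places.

Employed = 115.44 + 7.94 = 123.38 million (anyone who worked, including part-time for economic reasons, counts as employed).
Unemployed = 2.41 + 9.57 = 11.98 million (jobless and actively searching, or on temporary layoff).
Labor force = 123.38 + 11.98 = 135.36 million.
Not in labor force = 14.11 + 7.61 + 18.92 + 1.48 + 54.83 = 96.95 million (those not working and not actively searching are outside the labor force — including those who want a job but have given up searching).
Civilian working-age population = 135.36 + 96.95 = 232.31 million.
Unemployment rate = 11.98 / 135.36 = 8.85%.
Labor force participation rate = 135.36 / 232.31 = 58.27%.

Unemployment rate ≈ 8.85%; labor force participation rate ≈ 58.27%.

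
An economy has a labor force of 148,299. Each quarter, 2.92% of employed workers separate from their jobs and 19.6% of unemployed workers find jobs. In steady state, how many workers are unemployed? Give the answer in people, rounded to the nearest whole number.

About 19,229 are unemployed in steady state.

Steady-state unemployment rate u* = s/(s+f) = 2.92/(2.92+19.6) = 0.129663.
Unemployed = u* × labor force = 0.129663 × 148,299 ≈ 19,229.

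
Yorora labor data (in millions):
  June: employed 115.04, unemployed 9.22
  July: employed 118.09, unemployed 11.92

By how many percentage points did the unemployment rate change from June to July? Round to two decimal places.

June: labor force = 115.04 + 9.22 = 124.26; u = 9.22/124.26 = 7.42%.
July: labor force = 118.09 + 11.92 = 130.01; u = 11.92/130.01 = 9.17%.
Change = 9.17% − 7.42% = +1.75 pp.

The unemployment rate changed by +1.75 percentage points.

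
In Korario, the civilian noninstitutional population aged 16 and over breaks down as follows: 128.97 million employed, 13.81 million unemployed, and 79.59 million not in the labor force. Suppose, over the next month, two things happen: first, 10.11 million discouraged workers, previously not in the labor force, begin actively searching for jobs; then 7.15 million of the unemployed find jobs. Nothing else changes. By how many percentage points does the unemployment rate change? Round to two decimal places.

The unemployment rate changes by +1.30 percentage points.

Initially, labor force = 128.97 + 13.81 = 142.78 million, so u = 13.81/142.78 = 9.67%.
After the first change, unemployed and labor force both rise by 10.11 → E = 128.97, U = 23.92, labor force = 152.89 million.
After the second change, unemployed falls and employed rises by 7.15; labor force unchanged → E = 136.12, U = 16.77, labor force = 152.89 million.
New unemployment rate = 16.77 / 152.89 = 10.97%.
Change = 10.97% − 9.67% = +1.30 percentage points.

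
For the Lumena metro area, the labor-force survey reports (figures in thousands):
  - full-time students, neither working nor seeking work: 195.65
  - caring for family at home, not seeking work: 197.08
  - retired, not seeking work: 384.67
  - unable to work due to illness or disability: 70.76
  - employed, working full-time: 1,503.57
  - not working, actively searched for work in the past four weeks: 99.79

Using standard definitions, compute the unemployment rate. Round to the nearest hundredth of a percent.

Unemployment rate ≈ 6.22%.

Employed = 1,503.57 thousand.
Unemployed = 99.79 thousand.
Labor force = 1,503.57 + 99.79 = 1,603.36 thousand.
Unemployment rate = 99.79 / 1,603.36 = 6.22%.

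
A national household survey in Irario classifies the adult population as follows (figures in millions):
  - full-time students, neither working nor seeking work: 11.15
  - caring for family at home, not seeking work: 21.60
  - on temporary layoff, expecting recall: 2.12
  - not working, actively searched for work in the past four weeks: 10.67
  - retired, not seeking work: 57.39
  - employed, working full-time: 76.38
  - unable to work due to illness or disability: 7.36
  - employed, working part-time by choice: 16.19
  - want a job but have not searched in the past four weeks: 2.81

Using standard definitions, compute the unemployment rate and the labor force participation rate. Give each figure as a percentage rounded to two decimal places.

Unemployment rate ≈ 12.14%; labor force participation rate ≈ 51.23%.

Employed = 76.38 + 16.19 = 92.57 million.
Unemployed = 2.12 + 10.67 = 12.79 million (jobless and actively searching, or on temporary layoff).
Labor force = 92.57 + 12.79 = 105.36 million.
Not in labor force = 11.15 + 21.60 + 57.39 + 7.36 + 2.81 = 100.31 million (those not working and not actively searching are outside the labor force — including those who want a job but have given up searching).
Civilian working-age population = 105.36 + 100.31 = 205.67 million.
Unemployment rate = 12.79 / 105.36 = 12.14%.
Labor force participation rate = 105.36 / 205.67 = 51.23%.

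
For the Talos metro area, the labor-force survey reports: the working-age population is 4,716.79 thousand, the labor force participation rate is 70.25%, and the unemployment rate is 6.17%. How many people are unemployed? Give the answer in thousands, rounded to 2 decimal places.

About 204.45 thousand are unemployed.

Labor force = 0.7025 × 4,716.79 = 3,313.54 thousand.
Unemployed = 0.0617 × 3,313.54 ≈ 204.45 thousand.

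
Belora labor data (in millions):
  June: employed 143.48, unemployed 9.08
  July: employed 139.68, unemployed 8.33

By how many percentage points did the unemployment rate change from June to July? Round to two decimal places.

The unemployment rate changed by −0.32 percentage points.

June: labor force = 143.48 + 9.08 = 152.56; u = 9.08/152.56 = 5.95%.
July: labor force = 139.68 + 8.33 = 148.01; u = 8.33/148.01 = 5.63%.
Change = 5.63% − 5.95% = −0.32 pp.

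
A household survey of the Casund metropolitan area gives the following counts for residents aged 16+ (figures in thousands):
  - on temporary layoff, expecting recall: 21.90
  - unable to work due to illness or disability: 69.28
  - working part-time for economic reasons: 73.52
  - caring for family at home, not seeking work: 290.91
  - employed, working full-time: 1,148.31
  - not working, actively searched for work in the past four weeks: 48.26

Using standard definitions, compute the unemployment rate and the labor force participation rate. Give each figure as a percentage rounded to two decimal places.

Employed = 73.52 + 1,148.31 = 1,221.83 thousand (anyone who worked, including part-time for economic reasons, counts as employed).
Unemployed = 21.90 + 48.26 = 70.16 thousand (jobless and actively searching, or on temporary layoff).
Labor force = 1,221.83 + 70.16 = 1,291.99 thousand.
Not in labor force = 69.28 + 290.91 = 360.19 thousand (those not working and not actively searching are outside the labor force).
Civilian working-age population = 1,291.99 + 360.19 = 1,652.18 thousand.
Unemployment rate = 70.16 / 1,291.99 = 5.43%.
Labor force participation rate = 1,291.99 / 1,652.18 = 78.20%.

Unemployment rate ≈ 5.43%; labor force participation rate ≈ 78.20%.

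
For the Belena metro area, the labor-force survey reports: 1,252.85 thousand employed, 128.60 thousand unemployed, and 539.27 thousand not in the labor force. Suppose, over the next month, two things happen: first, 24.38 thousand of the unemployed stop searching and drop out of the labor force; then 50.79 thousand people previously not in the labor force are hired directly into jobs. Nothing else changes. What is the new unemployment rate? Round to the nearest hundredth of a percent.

Initially, labor force = 1,252.85 + 128.60 = 1,381.45 thousand, so u = 128.60/1,381.45 = 9.31%.
After the first change, unemployed and labor force both fall by 24.38 → E = 1,252.85, U = 104.22, labor force = 1,357.07 thousand.
After the second change, employed and labor force both rise by 50.79; unemployed unchanged → E = 1,303.64, U = 104.22, labor force = 1,407.86 thousand.
New unemployment rate = 104.22 / 1,407.86 = 7.40%.

New unemployment rate ≈ 7.40%.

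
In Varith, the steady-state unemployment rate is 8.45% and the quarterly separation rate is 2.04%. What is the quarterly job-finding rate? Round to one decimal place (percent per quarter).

From u* = s/(s+f): f = s·(1−u)/u.
f = 2.04 × (1 − 0.0845) / 0.0845 = 1.8676 / 0.0845 ≈ 22.1% per quarter.

Job-finding rate ≈ 22.1% per quarter.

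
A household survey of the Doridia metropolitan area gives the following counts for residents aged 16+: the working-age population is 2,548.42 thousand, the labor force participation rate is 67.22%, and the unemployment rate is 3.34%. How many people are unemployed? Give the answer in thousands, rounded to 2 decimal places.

About 57.22 thousand are unemployed.

Labor force = 0.6722 × 2,548.42 = 1,713.05 thousand.
Unemployed = 0.0334 × 1,713.05 ≈ 57.22 thousand.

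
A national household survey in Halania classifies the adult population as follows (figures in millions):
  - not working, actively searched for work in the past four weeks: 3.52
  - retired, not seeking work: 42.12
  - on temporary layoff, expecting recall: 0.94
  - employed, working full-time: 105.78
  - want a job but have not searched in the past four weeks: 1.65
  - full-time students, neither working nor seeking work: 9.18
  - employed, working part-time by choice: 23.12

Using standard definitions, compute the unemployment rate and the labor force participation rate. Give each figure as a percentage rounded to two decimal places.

Employed = 105.78 + 23.12 = 128.90 million.
Unemployed = 3.52 + 0.94 = 4.46 million (jobless and actively searching, or on temporary layoff).
Labor force = 128.90 + 4.46 = 133.36 million.
Not in labor force = 42.12 + 1.65 + 9.18 = 52.95 million (those not working and not actively searching are outside the labor force — including those who want a job but have given up searching).
Civilian working-age population = 133.36 + 52.95 = 186.31 million.
Unemployment rate = 4.46 / 133.36 = 3.34%.
Labor force participation rate = 133.36 / 186.31 = 71.58%.

Unemployment rate ≈ 3.34%; labor force participation rate ≈ 71.58%.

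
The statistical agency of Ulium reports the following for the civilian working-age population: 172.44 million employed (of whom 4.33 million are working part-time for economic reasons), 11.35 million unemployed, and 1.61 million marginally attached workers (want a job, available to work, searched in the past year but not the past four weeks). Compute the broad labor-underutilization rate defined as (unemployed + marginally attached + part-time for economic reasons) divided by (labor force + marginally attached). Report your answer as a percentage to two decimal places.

Broad underutilization rate ≈ 9.33%.

Labor force = 172.44 + 11.35 = 183.79 million.
Numerator = 11.35 + 1.61 + 4.33 = 17.29 million.
Denominator = 183.79 + 1.61 = 185.40 million.
Broad rate = 17.29 / 185.40 = 9.33%.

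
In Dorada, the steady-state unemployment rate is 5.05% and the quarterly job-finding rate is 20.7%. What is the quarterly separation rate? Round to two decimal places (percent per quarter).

Separation rate ≈ 1.10% per quarter.

From u* = s/(s+f): s = u·f/(1−u).
s = 0.0505 × 20.7 / (1 − 0.0505) = 1.0453 / 0.9495 ≈ 1.10% per quarter.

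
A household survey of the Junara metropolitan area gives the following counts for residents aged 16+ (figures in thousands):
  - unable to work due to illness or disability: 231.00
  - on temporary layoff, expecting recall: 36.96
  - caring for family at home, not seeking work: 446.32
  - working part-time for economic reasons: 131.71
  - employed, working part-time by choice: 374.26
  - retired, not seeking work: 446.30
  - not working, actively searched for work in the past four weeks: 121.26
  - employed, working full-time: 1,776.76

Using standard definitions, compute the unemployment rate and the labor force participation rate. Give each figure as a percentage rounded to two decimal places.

Employed = 131.71 + 374.26 + 1,776.76 = 2,282.73 thousand (anyone who worked, including part-time for economic reasons, counts as employed).
Unemployed = 36.96 + 121.26 = 158.22 thousand (jobless and actively searching, or on temporary layoff).
Labor force = 2,282.73 + 158.22 = 2,440.95 thousand.
Not in labor force = 231.00 + 446.32 + 446.30 = 1,123.62 thousand (those not working and not actively searching are outside the labor force).
Civilian working-age population = 2,440.95 + 1,123.62 = 3,564.57 thousand.
Unemployment rate = 158.22 / 2,440.95 = 6.48%.
Labor force participation rate = 2,440.95 / 3,564.57 = 68.48%.

Unemployment rate ≈ 6.48%; labor force participation rate ≈ 68.48%.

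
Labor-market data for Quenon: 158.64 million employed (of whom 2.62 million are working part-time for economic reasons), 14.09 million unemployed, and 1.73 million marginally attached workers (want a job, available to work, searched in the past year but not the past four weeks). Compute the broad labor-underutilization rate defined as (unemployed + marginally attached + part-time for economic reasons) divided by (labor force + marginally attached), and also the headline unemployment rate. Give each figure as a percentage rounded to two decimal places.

Broad underutilization rate ≈ 10.57%; headline unemployment rate ≈ 8.16%.

Labor force = 158.64 + 14.09 = 172.73 million.
Numerator = 14.09 + 1.73 + 2.62 = 18.44 million.
Denominator = 172.73 + 1.73 = 174.46 million.
Broad rate = 18.44 / 174.46 = 10.57%.
Headline unemployment rate = 14.09 / 172.73 = 8.16%.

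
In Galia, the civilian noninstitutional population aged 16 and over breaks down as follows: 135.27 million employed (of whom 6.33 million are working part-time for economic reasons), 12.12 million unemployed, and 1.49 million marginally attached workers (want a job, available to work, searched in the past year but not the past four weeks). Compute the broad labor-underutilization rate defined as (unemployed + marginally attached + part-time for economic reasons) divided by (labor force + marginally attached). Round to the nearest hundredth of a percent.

Broad underutilization rate ≈ 13.39%.

Labor force = 135.27 + 12.12 = 147.39 million.
Numerator = 12.12 + 1.49 + 6.33 = 19.94 million.
Denominator = 147.39 + 1.49 = 148.88 million.
Broad rate = 19.94 / 148.88 = 13.39%.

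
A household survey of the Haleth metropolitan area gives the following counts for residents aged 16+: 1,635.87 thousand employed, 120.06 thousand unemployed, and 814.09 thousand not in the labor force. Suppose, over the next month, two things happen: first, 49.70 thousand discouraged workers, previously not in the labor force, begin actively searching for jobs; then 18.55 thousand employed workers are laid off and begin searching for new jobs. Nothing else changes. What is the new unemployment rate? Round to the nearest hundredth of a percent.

Initially, labor force = 1,635.87 + 120.06 = 1,755.93 thousand, so u = 120.06/1,755.93 = 6.84%.
After the first change, unemployed and labor force both rise by 49.70 → E = 1,635.87, U = 169.76, labor force = 1,805.63 thousand.
After the second change, employed falls and unemployed rises by 18.55; labor force unchanged → E = 1,617.32, U = 188.31, labor force = 1,805.63 thousand.
New unemployment rate = 188.31 / 1,805.63 = 10.43%.

New unemployment rate ≈ 10.43%.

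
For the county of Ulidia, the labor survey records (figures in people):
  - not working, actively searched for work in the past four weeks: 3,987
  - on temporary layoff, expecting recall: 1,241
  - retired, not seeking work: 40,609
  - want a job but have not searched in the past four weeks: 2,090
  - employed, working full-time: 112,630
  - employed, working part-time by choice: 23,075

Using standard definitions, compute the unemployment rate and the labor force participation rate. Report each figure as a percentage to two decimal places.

Employed = 112,630 + 23,075 = 135,705.
Unemployed = 3,987 + 1,241 = 5,228 (jobless and actively searching, or on temporary layoff).
Labor force = 135,705 + 5,228 = 140,933.
Not in labor force = 40,609 + 2,090 = 42,699 (those not working and not actively searching are outside the labor force — including those who want a job but have given up searching).
Civilian working-age population = 140,933 + 42,699 = 183,632.
Unemployment rate = 5,228 / 140,933 = 3.71%.
Labor force participation rate = 140,933 / 183,632 = 76.75%.

Unemployment rate ≈ 3.71%; labor force participation rate ≈ 76.75%.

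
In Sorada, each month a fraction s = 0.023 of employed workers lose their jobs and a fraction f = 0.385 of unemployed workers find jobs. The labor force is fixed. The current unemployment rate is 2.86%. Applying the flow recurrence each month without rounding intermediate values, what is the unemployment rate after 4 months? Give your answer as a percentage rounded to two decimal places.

Unemployment rate after four months ≈ 5.30%.

With a fixed labor force, u_{t+1} = u_t + s·(1−u_t) − f·u_t = u_t·(1−s−f) + s.
Here 1−s−f = 0.592 and s = 0.023.
u_1 = 0.028600 × 0.592 + 0.023 = 0.039931.
u_2 = 0.039931 × 0.592 + 0.023 = 0.046639.
u_3 = 0.046639 × 0.592 + 0.023 = 0.050610.
u_4 = 0.050610 × 0.592 + 0.023 = 0.052961.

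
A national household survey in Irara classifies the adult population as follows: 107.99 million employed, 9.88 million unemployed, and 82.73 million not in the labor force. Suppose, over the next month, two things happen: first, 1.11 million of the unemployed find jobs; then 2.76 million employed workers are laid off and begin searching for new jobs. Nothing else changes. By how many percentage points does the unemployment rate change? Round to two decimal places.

The unemployment rate changes by +1.40 percentage points.

Initially, labor force = 107.99 + 9.88 = 117.87 million, so u = 9.88/117.87 = 8.38%.
After the first change, unemployed falls and employed rises by 1.11; labor force unchanged → E = 109.10, U = 8.77, labor force = 117.87 million.
After the second change, employed falls and unemployed rises by 2.76; labor force unchanged → E = 106.34, U = 11.53, labor force = 117.87 million.
New unemployment rate = 11.53 / 117.87 = 9.78%.
Change = 9.78% − 8.38% = +1.40 percentage points.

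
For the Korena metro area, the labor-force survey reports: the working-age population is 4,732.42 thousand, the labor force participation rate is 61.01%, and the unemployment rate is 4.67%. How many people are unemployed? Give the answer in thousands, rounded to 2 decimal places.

About 134.83 thousand are unemployed.

Labor force = 0.6101 × 4,732.42 = 2,887.25 thousand.
Unemployed = 0.0467 × 2,887.25 ≈ 134.83 thousand.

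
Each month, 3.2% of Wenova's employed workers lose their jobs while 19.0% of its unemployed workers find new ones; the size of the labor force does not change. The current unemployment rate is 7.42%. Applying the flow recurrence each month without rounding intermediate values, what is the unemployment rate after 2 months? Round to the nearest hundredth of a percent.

Unemployment rate after two months ≈ 10.18%.

With a fixed labor force, u_{t+1} = u_t + s·(1−u_t) − f·u_t = u_t·(1−s−f) + s.
Here 1−s−f = 0.778 and s = 0.032.
u_1 = 0.074200 × 0.778 + 0.032 = 0.089728.
u_2 = 0.089728 × 0.778 + 0.032 = 0.101808.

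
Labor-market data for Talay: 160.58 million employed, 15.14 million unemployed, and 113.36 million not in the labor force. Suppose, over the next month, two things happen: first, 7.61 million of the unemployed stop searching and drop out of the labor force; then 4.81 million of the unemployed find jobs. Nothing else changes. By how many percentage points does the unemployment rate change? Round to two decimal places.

The unemployment rate changes by −7.00 percentage points.

Initially, labor force = 160.58 + 15.14 = 175.72 million, so u = 15.14/175.72 = 8.62%.
After the first change, unemployed and labor force both fall by 7.61 → E = 160.58, U = 7.53, labor force = 168.11 million.
After the second change, unemployed falls and employed rises by 4.81; labor force unchanged → E = 165.39, U = 2.72, labor force = 168.11 million.
New unemployment rate = 2.72 / 168.11 = 1.62%.
Change = 1.62% − 8.62% = −7.00 percentage points.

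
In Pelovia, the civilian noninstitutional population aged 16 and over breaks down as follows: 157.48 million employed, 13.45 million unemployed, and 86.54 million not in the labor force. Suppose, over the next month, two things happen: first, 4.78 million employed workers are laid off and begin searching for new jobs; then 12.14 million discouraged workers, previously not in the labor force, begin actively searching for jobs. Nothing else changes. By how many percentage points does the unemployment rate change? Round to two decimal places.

The unemployment rate changes by +8.72 percentage points.

Initially, labor force = 157.48 + 13.45 = 170.93 million, so u = 13.45/170.93 = 7.87%.
After the first change, employed falls and unemployed rises by 4.78; labor force unchanged → E = 152.70, U = 18.23, labor force = 170.93 million.
After the second change, unemployed and labor force both rise by 12.14 → E = 152.70, U = 30.37, labor force = 183.07 million.
New unemployment rate = 30.37 / 183.07 = 16.59%.
Change = 16.59% − 7.87% = +8.72 percentage points.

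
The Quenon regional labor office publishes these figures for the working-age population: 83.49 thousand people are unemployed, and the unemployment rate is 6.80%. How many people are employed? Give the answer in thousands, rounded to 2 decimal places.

About 1,144.30 thousand are employed.

Labor force = U / u = 83.49 / 0.0680 ≈ 1,227.79 thousand.
Employed = labor force − unemployed = 1,227.79 − 83.49 = 1,144.30 thousand.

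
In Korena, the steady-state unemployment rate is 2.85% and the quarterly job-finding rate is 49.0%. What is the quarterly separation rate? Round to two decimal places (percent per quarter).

Separation rate ≈ 1.44% per quarter.

From u* = s/(s+f): s = u·f/(1−u).
s = 0.0285 × 49.0 / (1 − 0.0285) = 1.3965 / 0.9715 ≈ 1.44% per quarter.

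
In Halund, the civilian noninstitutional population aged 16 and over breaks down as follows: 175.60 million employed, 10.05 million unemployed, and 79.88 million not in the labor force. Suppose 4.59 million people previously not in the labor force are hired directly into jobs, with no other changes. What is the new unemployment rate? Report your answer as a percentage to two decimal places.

New unemployment rate ≈ 5.28%.

Initially, labor force = 175.60 + 10.05 = 185.65 million, so u = 10.05/185.65 = 5.41%.
After the change, employed and labor force both rise by 4.59; unemployed unchanged → E = 180.19, U = 10.05, labor force = 190.24 million.
New unemployment rate = 10.05 / 190.24 = 5.28%.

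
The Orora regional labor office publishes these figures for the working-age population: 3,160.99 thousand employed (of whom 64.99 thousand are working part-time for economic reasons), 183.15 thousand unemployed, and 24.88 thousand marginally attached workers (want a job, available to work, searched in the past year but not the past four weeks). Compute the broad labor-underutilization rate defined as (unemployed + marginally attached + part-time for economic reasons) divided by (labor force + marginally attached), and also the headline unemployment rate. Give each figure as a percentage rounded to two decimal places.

Labor force = 3,160.99 + 183.15 = 3,344.14 thousand.
Numerator = 183.15 + 24.88 + 64.99 = 273.02 thousand.
Denominator = 3,344.14 + 24.88 = 3,369.02 thousand.
Broad rate = 273.02 / 3,369.02 = 8.10%.
Headline unemployment rate = 183.15 / 3,344.14 = 5.48%.

Broad underutilization rate ≈ 8.10%; headline unemployment rate ≈ 5.48%.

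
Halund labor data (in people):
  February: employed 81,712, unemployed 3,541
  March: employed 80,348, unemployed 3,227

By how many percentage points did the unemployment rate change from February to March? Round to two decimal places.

February: labor force = 81,712 + 3,541 = 85,253; u = 3,541/85,253 = 4.15%.
March: labor force = 80,348 + 3,227 = 83,575; u = 3,227/83,575 = 3.86%.
Change = 3.86% − 4.15% = −0.29 pp.

The unemployment rate changed by −0.29 percentage points.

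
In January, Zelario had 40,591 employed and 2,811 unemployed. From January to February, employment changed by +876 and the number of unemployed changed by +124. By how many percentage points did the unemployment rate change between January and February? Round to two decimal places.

The unemployment rate changed by +0.13 percentage points.

January: labor force = 40,591 + 2,811 = 43,402; u = 2,811/43,402 = 6.48%.
February: labor force = 41,467 + 2,935 = 44,402; u = 2,935/44,402 = 6.61%.
Change = 6.61% − 6.48% = +0.13 pp.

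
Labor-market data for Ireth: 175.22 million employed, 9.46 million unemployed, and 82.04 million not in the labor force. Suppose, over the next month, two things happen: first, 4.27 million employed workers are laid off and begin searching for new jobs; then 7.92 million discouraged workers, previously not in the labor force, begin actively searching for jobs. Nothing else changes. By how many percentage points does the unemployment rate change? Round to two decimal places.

The unemployment rate changes by +6.12 percentage points.

Initially, labor force = 175.22 + 9.46 = 184.68 million, so u = 9.46/184.68 = 5.12%.
After the first change, employed falls and unemployed rises by 4.27; labor force unchanged → E = 170.95, U = 13.73, labor force = 184.68 million.
After the second change, unemployed and labor force both rise by 7.92 → E = 170.95, U = 21.65, labor force = 192.60 million.
New unemployment rate = 21.65 / 192.60 = 11.24%.
Change = 11.24% − 5.12% = +6.12 percentage points.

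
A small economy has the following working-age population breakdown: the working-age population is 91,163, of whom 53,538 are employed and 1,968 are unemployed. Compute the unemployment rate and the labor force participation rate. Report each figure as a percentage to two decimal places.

Unemployment rate ≈ 3.55%; labor force participation rate ≈ 60.89%.

Labor force = employed + unemployed = 53,538 + 1,968 = 55,506.
Unemployment rate = 1,968 / 55,506 = 3.55%.
Labor force participation rate = 55,506 / 91,163 = 60.89%.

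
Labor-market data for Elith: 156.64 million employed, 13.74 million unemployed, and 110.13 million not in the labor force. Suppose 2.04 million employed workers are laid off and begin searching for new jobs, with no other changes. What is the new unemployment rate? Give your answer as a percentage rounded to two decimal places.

Initially, labor force = 156.64 + 13.74 = 170.38 million, so u = 13.74/170.38 = 8.06%.
After the change, employed falls and unemployed rises by 2.04; labor force unchanged → E = 154.60, U = 15.78, labor force = 170.38 million.
New unemployment rate = 15.78 / 170.38 = 9.26%.

New unemployment rate ≈ 9.26%.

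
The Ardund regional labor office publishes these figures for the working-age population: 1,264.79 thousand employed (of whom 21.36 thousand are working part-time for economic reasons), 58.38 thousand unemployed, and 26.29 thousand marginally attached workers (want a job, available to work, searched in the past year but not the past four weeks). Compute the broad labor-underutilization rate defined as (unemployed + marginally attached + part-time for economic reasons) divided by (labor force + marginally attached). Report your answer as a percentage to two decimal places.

Broad underutilization rate ≈ 7.86%.

Labor force = 1,264.79 + 58.38 = 1,323.17 thousand.
Numerator = 58.38 + 26.29 + 21.36 = 106.03 thousand.
Denominator = 1,323.17 + 26.29 = 1,349.46 thousand.
Broad rate = 106.03 / 1,349.46 = 7.86%.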